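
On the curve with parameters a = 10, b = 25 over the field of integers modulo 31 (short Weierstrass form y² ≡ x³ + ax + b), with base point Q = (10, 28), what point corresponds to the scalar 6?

(21, 17)

Repeated addition: build up to 6Q.
2Q: tangent at (10, 28): λ = (3·10² + 10)/(2·28) ≡ 0/25. 25⁻¹ ≡ 5 (mod 31) since 25·5 = 125 ≡ 1, so λ ≡ 0·5 ≡ 0.
  x = λ² - 10 - 10 = 0 - 20 ≡ 11; y = λ·(10 - 11) - 28 ≡ 3. → (11, 3)
3Q: (11, 3) + (10, 28). λ = (28 - 3)/(10 - 11) ≡ 25/30 mod 31. 30⁻¹ ≡ 30 (mod 31), so λ ≡ 6.
  x = λ² - 11 - 10 = 36 - 21 ≡ 15; y = λ·(11 - 15) - 3 ≡ 4. → (15, 4)
4Q: (15, 4) + (10, 28). λ = (28 - 4)/(10 - 15) ≡ 24/26 mod 31. 26⁻¹ ≡ 6 (mod 31), so λ ≡ 20.
  x = λ² - 15 - 10 = 400 - 25 ≡ 3; y = λ·(15 - 3) - 4 ≡ 19. → (3, 19)
5Q: (3, 19) + (10, 28). λ = (28 - 19)/(10 - 3) ≡ 9/7 mod 31. 7⁻¹ ≡ 9 (mod 31), so λ ≡ 19.
  x = λ² - 3 - 10 = 361 - 13 ≡ 7; y = λ·(3 - 7) - 19 ≡ 29. → (7, 29)
6Q: (7, 29) + (10, 28). λ = (28 - 29)/(10 - 7) ≡ 30/3 mod 31. 3⁻¹ ≡ 21 (mod 31), so λ ≡ 10.
  x = λ² - 7 - 10 = 100 - 17 ≡ 21; y = λ·(7 - 21) - 29 ≡ 17. → (21, 17)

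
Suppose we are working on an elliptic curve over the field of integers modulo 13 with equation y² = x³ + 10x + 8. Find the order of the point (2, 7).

5

2P: tangent at (2, 7): λ = (3·2² + 10)/(2·7) ≡ 9/1. 1⁻¹ ≡ 1 (mod 13), so λ ≡ 9·1 ≡ 9.
  x = λ² - 2 - 2 = 81 - 4 ≡ 12; y = λ·(2 - 12) - 7 ≡ 7. → (12, 7)
3P: (12, 7) + (2, 7). λ = (7 - 7)/(2 - 12) ≡ 0/3 mod 13. 3⁻¹ ≡ 9 (mod 13), so λ ≡ 0.
  x = λ² - 12 - 2 = 0 - 14 ≡ 12; y = λ·(12 - 12) - 7 ≡ 6. → (12, 6)
4P: (12, 6) + (2, 7). λ = (7 - 6)/(2 - 12) ≡ 1/3 mod 13. 3⁻¹ ≡ 9 (mod 13), so λ ≡ 9.
  x = λ² - 12 - 2 = 81 - 14 ≡ 2; y = λ·(12 - 2) - 6 ≡ 6. → (2, 6)
5P: (2, 6) + (2, 7): same x and y₁ ≡ -y₂, so the sum is 𝒪.
5P = 𝒪, so the order is 5.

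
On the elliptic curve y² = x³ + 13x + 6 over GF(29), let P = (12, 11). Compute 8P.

Double-and-add on 8 = (1000)₂. Start with P = (12, 11) for the leading 1-bit.
double: tangent at (12, 11): λ = (3·12² + 13)/(2·11) ≡ 10/22. 22⁻¹ ≡ 4 (mod 29), so λ ≡ 10·4 ≡ 11.
  x = λ² - 12 - 12 = 121 - 24 ≡ 10; y = λ·(12 - 10) - 11 ≡ 11. → (10, 11)
double: tangent at (10, 11): λ = (3·10² + 13)/(2·11) ≡ 23/22. 22⁻¹ ≡ 4 (mod 29) since 22·4 = 88 ≡ 1, so λ ≡ 23·4 ≡ 5.
  x = λ² - 10 - 10 = 25 - 20 ≡ 5; y = λ·(10 - 5) - 11 ≡ 14. → (5, 14)
double: tangent at (5, 14): λ = (3·5² + 13)/(2·14) ≡ 1/28. 28⁻¹ ≡ 28 (mod 29) since 28·28 = 784 ≡ 1, so λ ≡ 1·28 ≡ 28.
  x = λ² - 5 - 5 = 784 - 10 ≡ 20; y = λ·(5 - 20) - 14 ≡ 1. → (20, 1)

(20, 1)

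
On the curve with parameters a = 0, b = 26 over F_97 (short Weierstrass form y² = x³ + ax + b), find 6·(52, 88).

Write P = (52, 88).
Double-and-add on 6 = (110)₂. Start with P = (52, 88) for the leading 1-bit.
double: tangent at (52, 88): λ = (3·52² + 0)/(2·88) ≡ 61/79. 79⁻¹ ≡ 70 (mod 97) since 79·70 = 5530 ≡ 1, so λ ≡ 61·70 ≡ 2.
  x = λ² - 52 - 52 = 4 - 104 ≡ 94; y = λ·(52 - 94) - 88 ≡ 22. → (94, 22)
add P: (94, 22) + (52, 88). λ = (88 - 22)/(52 - 94) ≡ 66/55 mod 97. 55⁻¹ ≡ 30 (mod 97), so λ ≡ 40.
  x = λ² - 94 - 52 = 1600 - 146 ≡ 96; y = λ·(94 - 96) - 22 ≡ 92. → (96, 92)
double: tangent at (96, 92): λ = (3·96² + 0)/(2·92) ≡ 3/87. 87⁻¹ ≡ 29 (mod 97) since 87·29 = 2523 ≡ 1, so λ ≡ 3·29 ≡ 87.
  x = λ² - 96 - 96 = 7569 - 192 ≡ 5; y = λ·(96 - 5) - 92 ≡ 65. → (5, 65)

(5, 65)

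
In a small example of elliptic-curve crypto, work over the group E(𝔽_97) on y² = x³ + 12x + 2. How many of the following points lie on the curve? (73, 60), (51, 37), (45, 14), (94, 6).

(73, 60): 60² ≡ 11, rhs ≡ 52 → off.
(51, 37): 37² ≡ 11, rhs ≡ 84 → off.
(45, 14): 14² ≡ 2, rhs ≡ 2 → on.
(94, 6): 6² ≡ 36, rhs ≡ 36 → on.

2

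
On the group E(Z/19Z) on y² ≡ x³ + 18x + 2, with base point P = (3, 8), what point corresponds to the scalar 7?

Double-and-add on 7 = (111)₂. Start with P = (3, 8) for the leading 1-bit.
double: tangent at (3, 8): λ = (3·3² + 18)/(2·8) ≡ 7/16. 16⁻¹ ≡ 6 (mod 19) since 16·6 = 96 ≡ 1, so λ ≡ 7·6 ≡ 4.
  x = λ² - 3 - 3 = 16 - 6 ≡ 10; y = λ·(3 - 10) - 8 ≡ 2. → (10, 2)
add P: (10, 2) + (3, 8). λ = (8 - 2)/(3 - 10) ≡ 6/12 mod 19. 12⁻¹ ≡ 8 (mod 19), so λ ≡ 10.
  x = λ² - 10 - 3 = 100 - 13 ≡ 11; y = λ·(10 - 11) - 2 ≡ 7. → (11, 7)
double: tangent at (11, 7): λ = (3·11² + 18)/(2·7) ≡ 1/14. 14⁻¹ ≡ 15 (mod 19), so λ ≡ 1·15 ≡ 15.
  x = λ² - 11 - 11 = 225 - 22 ≡ 13; y = λ·(11 - 13) - 7 ≡ 1. → (13, 1)
add P: (13, 1) + (3, 8). λ = (8 - 1)/(3 - 13) ≡ 7/9 mod 19. 9⁻¹ ≡ 17 (mod 19) since 9·17 = 153 ≡ 1, so λ ≡ 5.
  x = λ² - 13 - 3 = 25 - 16 ≡ 9; y = λ·(13 - 9) - 1 ≡ 0. → (9, 0)

(9, 0)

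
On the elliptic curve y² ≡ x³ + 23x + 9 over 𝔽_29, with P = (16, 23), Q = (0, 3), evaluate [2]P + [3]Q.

First 2P:
Repeated addition: build up to 2P.
2P: tangent at (16, 23): λ = (3·16² + 23)/(2·23) ≡ 8/17. 17⁻¹ ≡ 12 (mod 29), so λ ≡ 8·12 ≡ 9.
  x = λ² - 16 - 16 = 81 - 32 ≡ 20; y = λ·(16 - 20) - 23 ≡ 28. → (20, 28)
2P = (20, 28).
Next 3Q:
Repeated addition: build up to 3Q.
2Q: tangent at (0, 3): λ = (3·0² + 23)/(2·3) ≡ 23/6. 6⁻¹ ≡ 5 (mod 29) since 6·5 = 30 ≡ 1, so λ ≡ 23·5 ≡ 28.
  x = λ² - 0 - 0 = 784 - 0 ≡ 1; y = λ·(0 - 1) - 3 ≡ 27. → (1, 27)
3Q: (1, 27) + (0, 3). λ = (3 - 27)/(0 - 1) ≡ 5/28 mod 29. 28⁻¹ ≡ 28 (mod 29) since 28·28 = 784 ≡ 1, so λ ≡ 24.
  x = λ² - 1 - 0 = 576 - 1 ≡ 24; y = λ·(1 - 24) - 27 ≡ 1. → (24, 1)
3Q = (24, 1).
Finally 2P + 3Q:
(20, 28) + (24, 1). λ = (1 - 28)/(24 - 20) ≡ 2/4 mod 29. 4⁻¹ ≡ 22 (mod 29) since 4·22 = 88 ≡ 1, so λ ≡ 15.
  x = λ² - 20 - 24 = 225 - 44 ≡ 7; y = λ·(20 - 7) - 28 ≡ 22. → (7, 22)

(7, 22)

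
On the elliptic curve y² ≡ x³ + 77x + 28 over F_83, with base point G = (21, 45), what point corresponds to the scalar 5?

(62, 40)

Double-and-add on 5 = (101)₂. Start with G = (21, 45) for the leading 1-bit.
double: tangent at (21, 45): λ = (3·21² + 77)/(2·45) ≡ 72/7. 7⁻¹ ≡ 12 (mod 83) since 7·12 = 84 ≡ 1, so λ ≡ 72·12 ≡ 34.
  x = λ² - 21 - 21 = 1156 - 42 ≡ 35; y = λ·(21 - 35) - 45 ≡ 60. → (35, 60)
double: tangent at (35, 60): λ = (3·35² + 77)/(2·60) ≡ 17/37. 37⁻¹ ≡ 9 (mod 83) since 37·9 = 333 ≡ 1, so λ ≡ 17·9 ≡ 70.
  x = λ² - 35 - 35 = 4900 - 70 ≡ 16; y = λ·(35 - 16) - 60 ≡ 25. → (16, 25)
add G: (16, 25) + (21, 45). λ = (45 - 25)/(21 - 16) ≡ 20/5 mod 83. 5⁻¹ ≡ 50 (mod 83) since 5·50 = 250 ≡ 1, so λ ≡ 4.
  x = λ² - 16 - 21 = 16 - 37 ≡ 62; y = λ·(16 - 62) - 25 ≡ 40. → (62, 40)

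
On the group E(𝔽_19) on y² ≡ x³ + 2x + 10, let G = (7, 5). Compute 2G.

(3, 9)

tangent at (7, 5): λ = (3·7² + 2)/(2·5) ≡ 16/10. 10⁻¹ ≡ 2 (mod 19) since 10·2 = 20 ≡ 1, so λ ≡ 16·2 ≡ 13.
  x = λ² - 7 - 7 = 169 - 14 ≡ 3; y = λ·(7 - 3) - 5 ≡ 9. → (3, 9)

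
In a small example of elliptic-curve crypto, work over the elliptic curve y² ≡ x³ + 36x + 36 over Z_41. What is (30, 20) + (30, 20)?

(20, 8)

tangent at (30, 20): λ = (3·30² + 36)/(2·20) ≡ 30/40. 40⁻¹ ≡ 40 (mod 41), so λ ≡ 30·40 ≡ 11.
  x = λ² - 30 - 30 = 121 - 60 ≡ 20; y = λ·(30 - 20) - 20 ≡ 8. → (20, 8)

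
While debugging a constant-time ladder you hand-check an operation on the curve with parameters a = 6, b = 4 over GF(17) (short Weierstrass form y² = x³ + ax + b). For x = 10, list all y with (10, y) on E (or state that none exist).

none

x³ + 6x + 4 = 1064 ≡ 10 (mod 17).
10 is a non-residue mod 17; no y exists.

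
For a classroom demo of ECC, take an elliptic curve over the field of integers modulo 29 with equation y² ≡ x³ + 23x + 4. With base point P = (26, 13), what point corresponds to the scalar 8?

(26, 16)

Double-and-add on 8 = (1000)₂. Start with P = (26, 13) for the leading 1-bit.
double: tangent at (26, 13): λ = (3·26² + 23)/(2·13) ≡ 21/26. 26⁻¹ ≡ 19 (mod 29), so λ ≡ 21·19 ≡ 22.
  x = λ² - 26 - 26 = 484 - 52 ≡ 26; y = λ·(26 - 26) - 13 ≡ 16. → (26, 16)
double: tangent at (26, 16): λ = (3·26² + 23)/(2·16) ≡ 21/3. 3⁻¹ ≡ 10 (mod 29), so λ ≡ 21·10 ≡ 7.
  x = λ² - 26 - 26 = 49 - 52 ≡ 26; y = λ·(26 - 26) - 16 ≡ 13. → (26, 13)
double: tangent at (26, 13): λ = (3·26² + 23)/(2·13) ≡ 21/26. 26⁻¹ ≡ 19 (mod 29), so λ ≡ 21·19 ≡ 22.
  x = λ² - 26 - 26 = 484 - 52 ≡ 26; y = λ·(26 - 26) - 13 ≡ 16. → (26, 16)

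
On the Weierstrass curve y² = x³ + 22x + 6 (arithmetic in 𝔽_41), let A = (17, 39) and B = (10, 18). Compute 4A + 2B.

First 4A:
Repeated addition: build up to 4A.
2A: tangent at (17, 39): λ = (3·17² + 22)/(2·39) ≡ 28/37. 37⁻¹ ≡ 10 (mod 41) since 37·10 = 370 ≡ 1, so λ ≡ 28·10 ≡ 34.
  x = λ² - 17 - 17 = 1156 - 34 ≡ 15; y = λ·(17 - 15) - 39 ≡ 29. → (15, 29)
3A: (15, 29) + (17, 39). λ = (39 - 29)/(17 - 15) ≡ 10/2 mod 41. 2⁻¹ ≡ 21 (mod 41), so λ ≡ 5.
  x = λ² - 15 - 17 = 25 - 32 ≡ 34; y = λ·(15 - 34) - 29 ≡ 40. → (34, 40)
4A: (34, 40) + (17, 39). λ = (39 - 40)/(17 - 34) ≡ 40/24 mod 41. 24⁻¹ ≡ 12 (mod 41) since 24·12 = 288 ≡ 1, so λ ≡ 29.
  x = λ² - 34 - 17 = 841 - 51 ≡ 11; y = λ·(34 - 11) - 40 ≡ 12. → (11, 12)
4A = (11, 12).
Next 2B:
Repeated addition: build up to 2B.
2B: tangent at (10, 18): λ = (3·10² + 22)/(2·18) ≡ 35/36. 36⁻¹ ≡ 8 (mod 41) since 36·8 = 288 ≡ 1, so λ ≡ 35·8 ≡ 34.
  x = λ² - 10 - 10 = 1156 - 20 ≡ 29; y = λ·(10 - 29) - 18 ≡ 33. → (29, 33)
2B = (29, 33).
Finally 4A + 2B:
(11, 12) + (29, 33). λ = (33 - 12)/(29 - 11) ≡ 21/18 mod 41. 18⁻¹ ≡ 16 (mod 41), so λ ≡ 8.
  x = λ² - 11 - 29 = 64 - 40 ≡ 24; y = λ·(11 - 24) - 12 ≡ 7. → (24, 7)

(24, 7)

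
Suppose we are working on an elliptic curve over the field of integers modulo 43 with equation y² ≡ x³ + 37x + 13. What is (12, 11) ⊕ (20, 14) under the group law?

(36, 23)

(12, 11) + (20, 14). λ = (14 - 11)/(20 - 12) ≡ 3/8 mod 43. 8⁻¹ ≡ 27 (mod 43), so λ ≡ 38.
  x = λ² - 12 - 20 = 1444 - 32 ≡ 36; y = λ·(12 - 36) - 11 ≡ 23. → (36, 23)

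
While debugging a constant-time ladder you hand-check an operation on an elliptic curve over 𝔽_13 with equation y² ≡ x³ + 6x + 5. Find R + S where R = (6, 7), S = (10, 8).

(6, 6)

(6, 7) + (10, 8). λ = (8 - 7)/(10 - 6) ≡ 1/4 mod 13. 4⁻¹ ≡ 10 (mod 13), so λ ≡ 10.
  x = λ² - 6 - 10 = 100 - 16 ≡ 6; y = λ·(6 - 6) - 7 ≡ 6. → (6, 6)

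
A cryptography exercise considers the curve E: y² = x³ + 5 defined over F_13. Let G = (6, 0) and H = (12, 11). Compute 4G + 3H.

First 4G:
Repeated addition: build up to 4G.
2G: (6, 0) + (6, 0): same x and y₁ ≡ -y₂, so the sum is O.
3G: O + (6, 0) = (6, 0) (identity).
4G: (6, 0) + (6, 0): same x and y₁ ≡ -y₂, so the sum is O.
4G = O.
Next 3H:
Repeated addition: build up to 3H.
2H: tangent at (12, 11): λ = (3·12² + 0)/(2·11) ≡ 3/9. 9⁻¹ ≡ 3 (mod 13), so λ ≡ 3·3 ≡ 9.
  x = λ² - 12 - 12 = 81 - 24 ≡ 5; y = λ·(12 - 5) - 11 ≡ 0. → (5, 0)
3H: (5, 0) + (12, 11). λ = (11 - 0)/(12 - 5) ≡ 11/7 mod 13. 7⁻¹ ≡ 2 (mod 13), so λ ≡ 9.
  x = λ² - 5 - 12 = 81 - 17 ≡ 12; y = λ·(5 - 12) - 0 ≡ 2. → (12, 2)
3H = (12, 2).
Finally 4G + 3H:
O + (12, 2) = (12, 2) (identity).

(12, 2)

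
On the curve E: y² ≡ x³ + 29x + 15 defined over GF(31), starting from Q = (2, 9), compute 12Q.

(30, 27)

Repeated addition: build up to 12Q.
2Q: tangent at (2, 9): λ = (3·2² + 29)/(2·9) ≡ 10/18. 18⁻¹ ≡ 19 (mod 31) since 18·19 = 342 ≡ 1, so λ ≡ 10·19 ≡ 4.
  x = λ² - 2 - 2 = 16 - 4 ≡ 12; y = λ·(2 - 12) - 9 ≡ 13. → (12, 13)
3Q: (12, 13) + (2, 9). λ = (9 - 13)/(2 - 12) ≡ 27/21 mod 31. 21⁻¹ ≡ 3 (mod 31), so λ ≡ 19.
  x = λ² - 12 - 2 = 361 - 14 ≡ 6; y = λ·(12 - 6) - 13 ≡ 8. → (6, 8)
4Q: (6, 8) + (2, 9). λ = (9 - 8)/(2 - 6) ≡ 1/27 mod 31. 27⁻¹ ≡ 23 (mod 31), so λ ≡ 23.
  x = λ² - 6 - 2 = 529 - 8 ≡ 25; y = λ·(6 - 25) - 8 ≡ 20. → (25, 20)
5Q: (25, 20) + (2, 9). λ = (9 - 20)/(2 - 25) ≡ 20/8 mod 31. 8⁻¹ ≡ 4 (mod 31) since 8·4 = 32 ≡ 1, so λ ≡ 18.
  x = λ² - 25 - 2 = 324 - 27 ≡ 18; y = λ·(25 - 18) - 20 ≡ 13. → (18, 13)
6Q: (18, 13) + (2, 9). λ = (9 - 13)/(2 - 18) ≡ 27/15 mod 31. 15⁻¹ ≡ 29 (mod 31), so λ ≡ 8.
  x = λ² - 18 - 2 = 64 - 20 ≡ 13; y = λ·(18 - 13) - 13 ≡ 27. → (13, 27)
7Q: (13, 27) + (2, 9). λ = (9 - 27)/(2 - 13) ≡ 13/20 mod 31. 20⁻¹ ≡ 14 (mod 31) since 20·14 = 280 ≡ 1, so λ ≡ 27.
  x = λ² - 13 - 2 = 729 - 15 ≡ 1; y = λ·(13 - 1) - 27 ≡ 18. → (1, 18)
8Q: (1, 18) + (2, 9). λ = (9 - 18)/(2 - 1) ≡ 22/1 mod 31. 1⁻¹ ≡ 1 (mod 31), so λ ≡ 22.
  x = λ² - 1 - 2 = 484 - 3 ≡ 16; y = λ·(1 - 16) - 18 ≡ 24. → (16, 24)
9Q: (16, 24) + (2, 9). λ = (9 - 24)/(2 - 16) ≡ 16/17 mod 31. 17⁻¹ ≡ 11 (mod 31), so λ ≡ 21.
  x = λ² - 16 - 2 = 441 - 18 ≡ 20; y = λ·(16 - 20) - 24 ≡ 16. → (20, 16)
10Q: (20, 16) + (2, 9). λ = (9 - 16)/(2 - 20) ≡ 24/13 mod 31. 13⁻¹ ≡ 12 (mod 31), so λ ≡ 9.
  x = λ² - 20 - 2 = 81 - 22 ≡ 28; y = λ·(20 - 28) - 16 ≡ 5. → (28, 5)
11Q: (28, 5) + (2, 9). λ = (9 - 5)/(2 - 28) ≡ 4/5 mod 31. 5⁻¹ ≡ 25 (mod 31), so λ ≡ 7.
  x = λ² - 28 - 2 = 49 - 30 ≡ 19; y = λ·(28 - 19) - 5 ≡ 27. → (19, 27)
12Q: (19, 27) + (2, 9). λ = (9 - 27)/(2 - 19) ≡ 13/14 mod 31. 14⁻¹ ≡ 20 (mod 31) since 14·20 = 280 ≡ 1, so λ ≡ 12.
  x = λ² - 19 - 2 = 144 - 21 ≡ 30; y = λ·(19 - 30) - 27 ≡ 27. → (30, 27)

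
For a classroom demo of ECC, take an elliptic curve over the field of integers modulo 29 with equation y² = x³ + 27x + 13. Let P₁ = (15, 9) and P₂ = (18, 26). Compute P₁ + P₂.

(12, 8)

(15, 9) + (18, 26). λ = (26 - 9)/(18 - 15) ≡ 17/3 mod 29. 3⁻¹ ≡ 10 (mod 29) since 3·10 = 30 ≡ 1, so λ ≡ 25.
  x = λ² - 15 - 18 = 625 - 33 ≡ 12; y = λ·(15 - 12) - 9 ≡ 8. → (12, 8)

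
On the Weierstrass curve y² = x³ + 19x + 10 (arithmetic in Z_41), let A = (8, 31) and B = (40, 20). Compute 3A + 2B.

(31, 38)

First 3A:
Repeated addition: build up to 3A.
2A: tangent at (8, 31): λ = (3·8² + 19)/(2·31) ≡ 6/21. 21⁻¹ ≡ 2 (mod 41), so λ ≡ 6·2 ≡ 12.
  x = λ² - 8 - 8 = 144 - 16 ≡ 5; y = λ·(8 - 5) - 31 ≡ 5. → (5, 5)
3A: (5, 5) + (8, 31). λ = (31 - 5)/(8 - 5) ≡ 26/3 mod 41. 3⁻¹ ≡ 14 (mod 41), so λ ≡ 36.
  x = λ² - 5 - 8 = 1296 - 13 ≡ 12; y = λ·(5 - 12) - 5 ≡ 30. → (12, 30)
3A = (12, 30).
Next 2B:
Repeated addition: build up to 2B.
2B: tangent at (40, 20): λ = (3·40² + 19)/(2·20) ≡ 22/40. 40⁻¹ ≡ 40 (mod 41) since 40·40 = 1600 ≡ 1, so λ ≡ 22·40 ≡ 19.
  x = λ² - 40 - 40 = 361 - 80 ≡ 35; y = λ·(40 - 35) - 20 ≡ 34. → (35, 34)
2B = (35, 34).
Finally 3A + 2B:
(12, 30) + (35, 34). λ = (34 - 30)/(35 - 12) ≡ 4/23 mod 41. 23⁻¹ ≡ 25 (mod 41), so λ ≡ 18.
  x = λ² - 12 - 35 = 324 - 47 ≡ 31; y = λ·(12 - 31) - 30 ≡ 38. → (31, 38)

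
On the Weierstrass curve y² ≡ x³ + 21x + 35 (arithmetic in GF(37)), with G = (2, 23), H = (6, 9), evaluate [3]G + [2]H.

First 3G:
Repeated addition: build up to 3G.
2G: tangent at (2, 23): λ = (3·2² + 21)/(2·23) ≡ 33/9. 9⁻¹ ≡ 33 (mod 37), so λ ≡ 33·33 ≡ 16.
  x = λ² - 2 - 2 = 256 - 4 ≡ 30; y = λ·(2 - 30) - 23 ≡ 10. → (30, 10)
3G: (30, 10) + (2, 23). λ = (23 - 10)/(2 - 30) ≡ 13/9 mod 37. 9⁻¹ ≡ 33 (mod 37), so λ ≡ 22.
  x = λ² - 30 - 2 = 484 - 32 ≡ 8; y = λ·(30 - 8) - 10 ≡ 30. → (8, 30)
3G = (8, 30).
Next 2H:
Repeated addition: build up to 2H.
2H: tangent at (6, 9): λ = (3·6² + 21)/(2·9) ≡ 18/18. 18⁻¹ ≡ 35 (mod 37), so λ ≡ 18·35 ≡ 1.
  x = λ² - 6 - 6 = 1 - 12 ≡ 26; y = λ·(6 - 26) - 9 ≡ 8. → (26, 8)
2H = (26, 8).
Finally 3G + 2H:
(8, 30) + (26, 8). λ = (8 - 30)/(26 - 8) ≡ 15/18 mod 37. 18⁻¹ ≡ 35 (mod 37), so λ ≡ 7.
  x = λ² - 8 - 26 = 49 - 34 ≡ 15; y = λ·(8 - 15) - 30 ≡ 32. → (15, 32)

(15, 32)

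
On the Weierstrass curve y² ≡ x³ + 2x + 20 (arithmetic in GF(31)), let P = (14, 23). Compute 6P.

(24, 29)

Repeated addition: build up to 6P.
2P: tangent at (14, 23): λ = (3·14² + 2)/(2·23) ≡ 1/15. 15⁻¹ ≡ 29 (mod 31), so λ ≡ 1·29 ≡ 29.
  x = λ² - 14 - 14 = 841 - 28 ≡ 7; y = λ·(14 - 7) - 23 ≡ 25. → (7, 25)
3P: (7, 25) + (14, 23). λ = (23 - 25)/(14 - 7) ≡ 29/7 mod 31. 7⁻¹ ≡ 9 (mod 31), so λ ≡ 13.
  x = λ² - 7 - 14 = 169 - 21 ≡ 24; y = λ·(7 - 24) - 25 ≡ 2. → (24, 2)
4P: (24, 2) + (14, 23). λ = (23 - 2)/(14 - 24) ≡ 21/21 mod 31. 21⁻¹ ≡ 3 (mod 31), so λ ≡ 1.
  x = λ² - 24 - 14 = 1 - 38 ≡ 25; y = λ·(24 - 25) - 2 ≡ 28. → (25, 28)
5P: (25, 28) + (14, 23). λ = (23 - 28)/(14 - 25) ≡ 26/20 mod 31. 20⁻¹ ≡ 14 (mod 31), so λ ≡ 23.
  x = λ² - 25 - 14 = 529 - 39 ≡ 25; y = λ·(25 - 25) - 28 ≡ 3. → (25, 3)
6P: (25, 3) + (14, 23). λ = (23 - 3)/(14 - 25) ≡ 20/20 mod 31. 20⁻¹ ≡ 14 (mod 31), so λ ≡ 1.
  x = λ² - 25 - 14 = 1 - 39 ≡ 24; y = λ·(25 - 24) - 3 ≡ 29. → (24, 29)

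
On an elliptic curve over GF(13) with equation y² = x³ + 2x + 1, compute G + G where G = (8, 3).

(1, 11)

tangent at (8, 3): λ = (3·8² + 2)/(2·3) ≡ 12/6. 6⁻¹ ≡ 11 (mod 13), so λ ≡ 12·11 ≡ 2.
  x = λ² - 8 - 8 = 4 - 16 ≡ 1; y = λ·(8 - 1) - 3 ≡ 11. → (1, 11)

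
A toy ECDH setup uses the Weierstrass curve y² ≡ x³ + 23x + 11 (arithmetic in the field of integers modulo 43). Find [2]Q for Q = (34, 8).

(29, 16)

tangent at (34, 8): λ = (3·34² + 23)/(2·8) ≡ 8/16. 16⁻¹ ≡ 35 (mod 43) since 16·35 = 560 ≡ 1, so λ ≡ 8·35 ≡ 22.
  x = λ² - 34 - 34 = 484 - 68 ≡ 29; y = λ·(34 - 29) - 8 ≡ 16. → (29, 16)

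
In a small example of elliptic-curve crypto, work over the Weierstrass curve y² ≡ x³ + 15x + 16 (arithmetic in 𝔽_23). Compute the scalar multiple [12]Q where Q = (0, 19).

Repeated addition: build up to 12Q.
2Q: tangent at (0, 19): λ = (3·0² + 15)/(2·19) ≡ 15/15. 15⁻¹ ≡ 20 (mod 23), so λ ≡ 15·20 ≡ 1.
  x = λ² - 0 - 0 = 1 - 0 ≡ 1; y = λ·(0 - 1) - 19 ≡ 3. → (1, 3)
3Q: (1, 3) + (0, 19). λ = (19 - 3)/(0 - 1) ≡ 16/22 mod 23. 22⁻¹ ≡ 22 (mod 23), so λ ≡ 7.
  x = λ² - 1 - 0 = 49 - 1 ≡ 2; y = λ·(1 - 2) - 3 ≡ 13. → (2, 13)
4Q: (2, 13) + (0, 19). λ = (19 - 13)/(0 - 2) ≡ 6/21 mod 23. 21⁻¹ ≡ 11 (mod 23) since 21·11 = 231 ≡ 1, so λ ≡ 20.
  x = λ² - 2 - 0 = 400 - 2 ≡ 7; y = λ·(2 - 7) - 13 ≡ 2. → (7, 2)
5Q: (7, 2) + (0, 19). λ = (19 - 2)/(0 - 7) ≡ 17/16 mod 23. 16⁻¹ ≡ 13 (mod 23) since 16·13 = 208 ≡ 1, so λ ≡ 14.
  x = λ² - 7 - 0 = 196 - 7 ≡ 5; y = λ·(7 - 5) - 2 ≡ 3. → (5, 3)
6Q: (5, 3) + (0, 19). λ = (19 - 3)/(0 - 5) ≡ 16/18 mod 23. 18⁻¹ ≡ 9 (mod 23), so λ ≡ 6.
  x = λ² - 5 - 0 = 36 - 5 ≡ 8; y = λ·(5 - 8) - 3 ≡ 2. → (8, 2)
7Q: (8, 2) + (0, 19). λ = (19 - 2)/(0 - 8) ≡ 17/15 mod 23. 15⁻¹ ≡ 20 (mod 23), so λ ≡ 18.
  x = λ² - 8 - 0 = 324 - 8 ≡ 17; y = λ·(8 - 17) - 2 ≡ 20. → (17, 20)
8Q: (17, 20) + (0, 19). λ = (19 - 20)/(0 - 17) ≡ 22/6 mod 23. 6⁻¹ ≡ 4 (mod 23), so λ ≡ 19.
  x = λ² - 17 - 0 = 361 - 17 ≡ 22; y = λ·(17 - 22) - 20 ≡ 0. → (22, 0)
9Q: (22, 0) + (0, 19). λ = (19 - 0)/(0 - 22) ≡ 19/1 mod 23. 1⁻¹ ≡ 1 (mod 23), so λ ≡ 19.
  x = λ² - 22 - 0 = 361 - 22 ≡ 17; y = λ·(22 - 17) - 0 ≡ 3. → (17, 3)
10Q: (17, 3) + (0, 19). λ = (19 - 3)/(0 - 17) ≡ 16/6 mod 23. 6⁻¹ ≡ 4 (mod 23) since 6·4 = 24 ≡ 1, so λ ≡ 18.
  x = λ² - 17 - 0 = 324 - 17 ≡ 8; y = λ·(17 - 8) - 3 ≡ 21. → (8, 21)
11Q: (8, 21) + (0, 19). λ = (19 - 21)/(0 - 8) ≡ 21/15 mod 23. 15⁻¹ ≡ 20 (mod 23), so λ ≡ 6.
  x = λ² - 8 - 0 = 36 - 8 ≡ 5; y = λ·(8 - 5) - 21 ≡ 20. → (5, 20)
12Q: (5, 20) + (0, 19). λ = (19 - 20)/(0 - 5) ≡ 22/18 mod 23. 18⁻¹ ≡ 9 (mod 23), so λ ≡ 14.
  x = λ² - 5 - 0 = 196 - 5 ≡ 7; y = λ·(5 - 7) - 20 ≡ 21. → (7, 21)

(7, 21)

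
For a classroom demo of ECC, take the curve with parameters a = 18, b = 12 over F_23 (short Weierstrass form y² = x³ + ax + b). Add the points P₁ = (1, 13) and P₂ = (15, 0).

(0, 14)

(1, 13) + (15, 0). λ = (0 - 13)/(15 - 1) ≡ 10/14 mod 23. 14⁻¹ ≡ 5 (mod 23) since 14·5 = 70 ≡ 1, so λ ≡ 4.
  x = λ² - 1 - 15 = 16 - 16 ≡ 0; y = λ·(1 - 0) - 13 ≡ 14. → (0, 14)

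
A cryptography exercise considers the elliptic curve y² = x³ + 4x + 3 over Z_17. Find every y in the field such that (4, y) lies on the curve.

x³ + 4x + 3 = 83 ≡ 15 (mod 17).
Square roots of 15 mod 17: 7 and 10 (since 7² = 49 ≡ 15).

7, 10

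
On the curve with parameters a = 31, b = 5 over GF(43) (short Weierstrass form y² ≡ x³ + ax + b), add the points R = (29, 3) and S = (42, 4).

(29, 40)

(29, 3) + (42, 4). λ = (4 - 3)/(42 - 29) ≡ 1/13 mod 43. 13⁻¹ ≡ 10 (mod 43), so λ ≡ 10.
  x = λ² - 29 - 42 = 100 - 71 ≡ 29; y = λ·(29 - 29) - 3 ≡ 40. → (29, 40)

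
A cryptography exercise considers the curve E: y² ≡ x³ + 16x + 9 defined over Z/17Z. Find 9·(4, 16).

(4, 16)

Write P = (4, 16).
Repeated addition: build up to 9P.
2P: tangent at (4, 16): λ = (3·4² + 16)/(2·16) ≡ 13/15. 15⁻¹ ≡ 8 (mod 17) since 15·8 = 120 ≡ 1, so λ ≡ 13·8 ≡ 2.
  x = λ² - 4 - 4 = 4 - 8 ≡ 13; y = λ·(4 - 13) - 16 ≡ 0. → (13, 0)
3P: (13, 0) + (4, 16). λ = (16 - 0)/(4 - 13) ≡ 16/8 mod 17. 8⁻¹ ≡ 15 (mod 17) since 8·15 = 120 ≡ 1, so λ ≡ 2.
  x = λ² - 13 - 4 = 4 - 17 ≡ 4; y = λ·(13 - 4) - 0 ≡ 1. → (4, 1)
4P: (4, 1) + (4, 16): same x and y₁ ≡ -y₂, so the sum is O.
5P: O + (4, 16) = (4, 16) (identity).
6P: tangent at (4, 16): λ = (3·4² + 16)/(2·16) ≡ 13/15. 15⁻¹ ≡ 8 (mod 17) since 15·8 = 120 ≡ 1, so λ ≡ 13·8 ≡ 2.
  x = λ² - 4 - 4 = 4 - 8 ≡ 13; y = λ·(4 - 13) - 16 ≡ 0. → (13, 0)
7P: (13, 0) + (4, 16). λ = (16 - 0)/(4 - 13) ≡ 16/8 mod 17. 8⁻¹ ≡ 15 (mod 17), so λ ≡ 2.
  x = λ² - 13 - 4 = 4 - 17 ≡ 4; y = λ·(13 - 4) - 0 ≡ 1. → (4, 1)
8P: (4, 1) + (4, 16): same x and y₁ ≡ -y₂, so the sum is O.
9P: O + (4, 16) = (4, 16) (identity).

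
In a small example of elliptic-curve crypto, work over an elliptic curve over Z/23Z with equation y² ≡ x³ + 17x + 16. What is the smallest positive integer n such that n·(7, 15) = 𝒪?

5

2P: tangent at (7, 15): λ = (3·7² + 17)/(2·15) ≡ 3/7. 7⁻¹ ≡ 10 (mod 23) since 7·10 = 70 ≡ 1, so λ ≡ 3·10 ≡ 7.
  x = λ² - 7 - 7 = 49 - 14 ≡ 12; y = λ·(7 - 12) - 15 ≡ 19. → (12, 19)
3P: (12, 19) + (7, 15). λ = (15 - 19)/(7 - 12) ≡ 19/18 mod 23. 18⁻¹ ≡ 9 (mod 23), so λ ≡ 10.
  x = λ² - 12 - 7 = 100 - 19 ≡ 12; y = λ·(12 - 12) - 19 ≡ 4. → (12, 4)
4P: (12, 4) + (7, 15). λ = (15 - 4)/(7 - 12) ≡ 11/18 mod 23. 18⁻¹ ≡ 9 (mod 23), so λ ≡ 7.
  x = λ² - 12 - 7 = 49 - 19 ≡ 7; y = λ·(12 - 7) - 4 ≡ 8. → (7, 8)
5P: (7, 8) + (7, 15): same x and y₁ ≡ -y₂, so the sum is 𝒪.
5P = 𝒪, so the order is 5.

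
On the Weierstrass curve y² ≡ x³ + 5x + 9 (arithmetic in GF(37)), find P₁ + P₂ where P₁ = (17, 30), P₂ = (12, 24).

(17, 30) + (12, 24). λ = (24 - 30)/(12 - 17) ≡ 31/32 mod 37. 32⁻¹ ≡ 22 (mod 37) since 32·22 = 704 ≡ 1, so λ ≡ 16.
  x = λ² - 17 - 12 = 256 - 29 ≡ 5; y = λ·(17 - 5) - 30 ≡ 14. → (5, 14)

(5, 14)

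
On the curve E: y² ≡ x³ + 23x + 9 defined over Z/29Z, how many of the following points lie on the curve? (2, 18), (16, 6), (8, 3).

(2, 18): 18² ≡ 5, rhs ≡ 5 → on.
(16, 6): 6² ≡ 7, rhs ≡ 7 → on.
(8, 3): 3² ≡ 9, rhs ≡ 9 → on.

3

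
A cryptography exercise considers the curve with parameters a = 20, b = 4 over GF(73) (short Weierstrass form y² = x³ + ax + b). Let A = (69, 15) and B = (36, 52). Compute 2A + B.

(25, 19)

First 2A:
Repeated addition: build up to 2A.
2A: tangent at (69, 15): λ = (3·69² + 20)/(2·15) ≡ 68/30. 30⁻¹ ≡ 56 (mod 73), so λ ≡ 68·56 ≡ 12.
  x = λ² - 69 - 69 = 144 - 138 ≡ 6; y = λ·(69 - 6) - 15 ≡ 11. → (6, 11)
2A = (6, 11).
Finally 2A + B:
(6, 11) + (36, 52). λ = (52 - 11)/(36 - 6) ≡ 41/30 mod 73. 30⁻¹ ≡ 56 (mod 73) since 30·56 = 1680 ≡ 1, so λ ≡ 33.
  x = λ² - 6 - 36 = 1089 - 42 ≡ 25; y = λ·(6 - 25) - 11 ≡ 19. → (25, 19)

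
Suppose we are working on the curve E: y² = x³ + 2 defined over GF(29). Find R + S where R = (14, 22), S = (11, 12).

(14, 22) + (11, 12). λ = (12 - 22)/(11 - 14) ≡ 19/26 mod 29. 26⁻¹ ≡ 19 (mod 29) since 26·19 = 494 ≡ 1, so λ ≡ 13.
  x = λ² - 14 - 11 = 169 - 25 ≡ 28; y = λ·(14 - 28) - 22 ≡ 28. → (28, 28)

(28, 28)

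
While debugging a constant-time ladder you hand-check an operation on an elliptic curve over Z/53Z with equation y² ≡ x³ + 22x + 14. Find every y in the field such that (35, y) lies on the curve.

x³ + 22x + 14 = 43659 ≡ 40 (mod 53).
Square roots of 40 mod 53: 26 and 27 (since 26² = 676 ≡ 40).

26, 27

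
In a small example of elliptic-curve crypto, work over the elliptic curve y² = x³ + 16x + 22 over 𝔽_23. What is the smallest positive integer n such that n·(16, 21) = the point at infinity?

7

2P: tangent at (16, 21): λ = (3·16² + 16)/(2·21) ≡ 2/19. 19⁻¹ ≡ 17 (mod 23) since 19·17 = 323 ≡ 1, so λ ≡ 2·17 ≡ 11.
  x = λ² - 16 - 16 = 121 - 32 ≡ 20; y = λ·(16 - 20) - 21 ≡ 4. → (20, 4)
3P: (20, 4) + (16, 21). λ = (21 - 4)/(16 - 20) ≡ 17/19 mod 23. 19⁻¹ ≡ 17 (mod 23), so λ ≡ 13.
  x = λ² - 20 - 16 = 169 - 36 ≡ 18; y = λ·(20 - 18) - 4 ≡ 22. → (18, 22)
4P: (18, 22) + (16, 21). λ = (21 - 22)/(16 - 18) ≡ 22/21 mod 23. 21⁻¹ ≡ 11 (mod 23), so λ ≡ 12.
  x = λ² - 18 - 16 = 144 - 34 ≡ 18; y = λ·(18 - 18) - 22 ≡ 1. → (18, 1)
5P: (18, 1) + (16, 21). λ = (21 - 1)/(16 - 18) ≡ 20/21 mod 23. 21⁻¹ ≡ 11 (mod 23), so λ ≡ 13.
  x = λ² - 18 - 16 = 169 - 34 ≡ 20; y = λ·(18 - 20) - 1 ≡ 19. → (20, 19)
6P: (20, 19) + (16, 21). λ = (21 - 19)/(16 - 20) ≡ 2/19 mod 23. 19⁻¹ ≡ 17 (mod 23) since 19·17 = 323 ≡ 1, so λ ≡ 11.
  x = λ² - 20 - 16 = 121 - 36 ≡ 16; y = λ·(20 - 16) - 19 ≡ 2. → (16, 2)
7P: (16, 2) + (16, 21): same x and y₁ ≡ -y₂, so the sum is the point at infinity.
7P = the point at infinity, so the order is 7.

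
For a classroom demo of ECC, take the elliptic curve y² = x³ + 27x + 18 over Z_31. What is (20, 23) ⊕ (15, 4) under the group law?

(3, 23)

(20, 23) + (15, 4). λ = (4 - 23)/(15 - 20) ≡ 12/26 mod 31. 26⁻¹ ≡ 6 (mod 31), so λ ≡ 10.
  x = λ² - 20 - 15 = 100 - 35 ≡ 3; y = λ·(20 - 3) - 23 ≡ 23. → (3, 23)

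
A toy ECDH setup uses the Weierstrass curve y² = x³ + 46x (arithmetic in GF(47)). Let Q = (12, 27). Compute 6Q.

Double-and-add on 6 = (110)₂. Start with Q = (12, 27) for the leading 1-bit.
double: tangent at (12, 27): λ = (3·12² + 46)/(2·27) ≡ 8/7. 7⁻¹ ≡ 27 (mod 47), so λ ≡ 8·27 ≡ 28.
  x = λ² - 12 - 12 = 784 - 24 ≡ 8; y = λ·(12 - 8) - 27 ≡ 38. → (8, 38)
add Q: (8, 38) + (12, 27). λ = (27 - 38)/(12 - 8) ≡ 36/4 mod 47. 4⁻¹ ≡ 12 (mod 47) since 4·12 = 48 ≡ 1, so λ ≡ 9.
  x = λ² - 8 - 12 = 81 - 20 ≡ 14; y = λ·(8 - 14) - 38 ≡ 2. → (14, 2)
double: tangent at (14, 2): λ = (3·14² + 46)/(2·2) ≡ 23/4. 4⁻¹ ≡ 12 (mod 47) since 4·12 = 48 ≡ 1, so λ ≡ 23·12 ≡ 41.
  x = λ² - 14 - 14 = 1681 - 28 ≡ 8; y = λ·(14 - 8) - 2 ≡ 9. → (8, 9)

(8, 9)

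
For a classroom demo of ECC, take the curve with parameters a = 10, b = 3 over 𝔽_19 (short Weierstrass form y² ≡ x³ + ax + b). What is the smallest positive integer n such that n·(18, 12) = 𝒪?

7

2P: tangent at (18, 12): λ = (3·18² + 10)/(2·12) ≡ 13/5. 5⁻¹ ≡ 4 (mod 19) since 5·4 = 20 ≡ 1, so λ ≡ 13·4 ≡ 14.
  x = λ² - 18 - 18 = 196 - 36 ≡ 8; y = λ·(18 - 8) - 12 ≡ 14. → (8, 14)
3P: (8, 14) + (18, 12). λ = (12 - 14)/(18 - 8) ≡ 17/10 mod 19. 10⁻¹ ≡ 2 (mod 19) since 10·2 = 20 ≡ 1, so λ ≡ 15.
  x = λ² - 8 - 18 = 225 - 26 ≡ 9; y = λ·(8 - 9) - 14 ≡ 9. → (9, 9)
4P: (9, 9) + (18, 12). λ = (12 - 9)/(18 - 9) ≡ 3/9 mod 19. 9⁻¹ ≡ 17 (mod 19), so λ ≡ 13.
  x = λ² - 9 - 18 = 169 - 27 ≡ 9; y = λ·(9 - 9) - 9 ≡ 10. → (9, 10)
5P: (9, 10) + (18, 12). λ = (12 - 10)/(18 - 9) ≡ 2/9 mod 19. 9⁻¹ ≡ 17 (mod 19) since 9·17 = 153 ≡ 1, so λ ≡ 15.
  x = λ² - 9 - 18 = 225 - 27 ≡ 8; y = λ·(9 - 8) - 10 ≡ 5. → (8, 5)
6P: (8, 5) + (18, 12). λ = (12 - 5)/(18 - 8) ≡ 7/10 mod 19. 10⁻¹ ≡ 2 (mod 19), so λ ≡ 14.
  x = λ² - 8 - 18 = 196 - 26 ≡ 18; y = λ·(8 - 18) - 5 ≡ 7. → (18, 7)
7P: (18, 7) + (18, 12): same x and y₁ ≡ -y₂, so the sum is 𝒪.
7P = 𝒪, so the order is 7.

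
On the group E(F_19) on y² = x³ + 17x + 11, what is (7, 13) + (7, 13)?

tangent at (7, 13): λ = (3·7² + 17)/(2·13) ≡ 12/7. 7⁻¹ ≡ 11 (mod 19), so λ ≡ 12·11 ≡ 18.
  x = λ² - 7 - 7 = 324 - 14 ≡ 6; y = λ·(7 - 6) - 13 ≡ 5. → (6, 5)

(6, 5)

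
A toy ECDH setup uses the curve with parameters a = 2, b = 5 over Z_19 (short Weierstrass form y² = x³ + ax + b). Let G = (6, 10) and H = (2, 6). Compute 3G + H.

First 3G:
Repeated addition: build up to 3G.
2G: tangent at (6, 10): λ = (3·6² + 2)/(2·10) ≡ 15/1. 1⁻¹ ≡ 1 (mod 19), so λ ≡ 15·1 ≡ 15.
  x = λ² - 6 - 6 = 225 - 12 ≡ 4; y = λ·(6 - 4) - 10 ≡ 1. → (4, 1)
3G: (4, 1) + (6, 10). λ = (10 - 1)/(6 - 4) ≡ 9/2 mod 19. 2⁻¹ ≡ 10 (mod 19) since 2·10 = 20 ≡ 1, so λ ≡ 14.
  x = λ² - 4 - 6 = 196 - 10 ≡ 15; y = λ·(4 - 15) - 1 ≡ 16. → (15, 16)
3G = (15, 16).
Finally 3G + H:
(15, 16) + (2, 6). λ = (6 - 16)/(2 - 15) ≡ 9/6 mod 19. 6⁻¹ ≡ 16 (mod 19) since 6·16 = 96 ≡ 1, so λ ≡ 11.
  x = λ² - 15 - 2 = 121 - 17 ≡ 9; y = λ·(15 - 9) - 16 ≡ 12. → (9, 12)

(9, 12)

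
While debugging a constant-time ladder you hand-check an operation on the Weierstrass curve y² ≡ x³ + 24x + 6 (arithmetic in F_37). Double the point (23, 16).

(7, 31)

tangent at (23, 16): λ = (3·23² + 24)/(2·16) ≡ 20/32. 32⁻¹ ≡ 22 (mod 37), so λ ≡ 20·22 ≡ 33.
  x = λ² - 23 - 23 = 1089 - 46 ≡ 7; y = λ·(23 - 7) - 16 ≡ 31. → (7, 31)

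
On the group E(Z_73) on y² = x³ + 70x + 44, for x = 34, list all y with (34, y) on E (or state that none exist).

x³ + 70x + 44 = 41728 ≡ 45 (mod 73).
45 is a non-residue mod 73; no y exists.

none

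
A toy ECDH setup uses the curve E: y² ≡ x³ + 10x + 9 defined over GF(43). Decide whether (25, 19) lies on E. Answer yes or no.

y² = 19² ≡ 17; x³ + 10x + 9 = 15884 ≡ 17 (mod 43). 17 = 17.

yes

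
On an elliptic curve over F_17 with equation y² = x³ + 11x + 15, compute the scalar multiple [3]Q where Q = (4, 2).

(15, 6)

Repeated addition: build up to 3Q.
2Q: tangent at (4, 2): λ = (3·4² + 11)/(2·2) ≡ 8/4. 4⁻¹ ≡ 13 (mod 17) since 4·13 = 52 ≡ 1, so λ ≡ 8·13 ≡ 2.
  x = λ² - 4 - 4 = 4 - 8 ≡ 13; y = λ·(4 - 13) - 2 ≡ 14. → (13, 14)
3Q: (13, 14) + (4, 2). λ = (2 - 14)/(4 - 13) ≡ 5/8 mod 17. 8⁻¹ ≡ 15 (mod 17), so λ ≡ 7.
  x = λ² - 13 - 4 = 49 - 17 ≡ 15; y = λ·(13 - 15) - 14 ≡ 6. → (15, 6)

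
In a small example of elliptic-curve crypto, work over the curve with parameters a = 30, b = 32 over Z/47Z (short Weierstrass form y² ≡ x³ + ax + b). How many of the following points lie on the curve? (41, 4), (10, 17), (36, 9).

(41, 4): 4² ≡ 16, rhs ≡ 12 → off.
(10, 17): 17² ≡ 7, rhs ≡ 16 → off.
(36, 9): 9² ≡ 34, rhs ≡ 16 → off.

0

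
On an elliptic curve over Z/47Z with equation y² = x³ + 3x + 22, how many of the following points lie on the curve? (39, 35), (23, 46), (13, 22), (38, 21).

2

(39, 35): 35² ≡ 3, rhs ≡ 3 → on.
(23, 46): 46² ≡ 1, rhs ≡ 38 → off.
(13, 22): 22² ≡ 14, rhs ≡ 2 → off.
(38, 21): 21² ≡ 18, rhs ≡ 18 → on.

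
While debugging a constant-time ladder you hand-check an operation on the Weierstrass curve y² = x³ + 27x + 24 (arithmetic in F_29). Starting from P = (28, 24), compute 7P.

Double-and-add on 7 = (111)₂. Start with P = (28, 24) for the leading 1-bit.
double: tangent at (28, 24): λ = (3·28² + 27)/(2·24) ≡ 1/19. 19⁻¹ ≡ 26 (mod 29), so λ ≡ 1·26 ≡ 26.
  x = λ² - 28 - 28 = 676 - 56 ≡ 11; y = λ·(28 - 11) - 24 ≡ 12. → (11, 12)
add P: (11, 12) + (28, 24). λ = (24 - 12)/(28 - 11) ≡ 12/17 mod 29. 17⁻¹ ≡ 12 (mod 29), so λ ≡ 28.
  x = λ² - 11 - 28 = 784 - 39 ≡ 20; y = λ·(11 - 20) - 12 ≡ 26. → (20, 26)
double: tangent at (20, 26): λ = (3·20² + 27)/(2·26) ≡ 9/23. 23⁻¹ ≡ 24 (mod 29) since 23·24 = 552 ≡ 1, so λ ≡ 9·24 ≡ 13.
  x = λ² - 20 - 20 = 169 - 40 ≡ 13; y = λ·(20 - 13) - 26 ≡ 7. → (13, 7)
add P: (13, 7) + (28, 24). λ = (24 - 7)/(28 - 13) ≡ 17/15 mod 29. 15⁻¹ ≡ 2 (mod 29) since 15·2 = 30 ≡ 1, so λ ≡ 5.
  x = λ² - 13 - 28 = 25 - 41 ≡ 13; y = λ·(13 - 13) - 7 ≡ 22. → (13, 22)

(13, 22)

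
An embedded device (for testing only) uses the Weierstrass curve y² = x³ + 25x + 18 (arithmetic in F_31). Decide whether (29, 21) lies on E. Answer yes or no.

no

y² = 21² ≡ 7; x³ + 25x + 18 = 25132 ≡ 22 (mod 31). 7 ≠ 22.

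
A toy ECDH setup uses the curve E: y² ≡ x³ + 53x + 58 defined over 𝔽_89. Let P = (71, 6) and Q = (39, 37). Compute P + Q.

(71, 6) + (39, 37). λ = (37 - 6)/(39 - 71) ≡ 31/57 mod 89. 57⁻¹ ≡ 25 (mod 89), so λ ≡ 63.
  x = λ² - 71 - 39 = 3969 - 110 ≡ 32; y = λ·(71 - 32) - 6 ≡ 48. → (32, 48)

(32, 48)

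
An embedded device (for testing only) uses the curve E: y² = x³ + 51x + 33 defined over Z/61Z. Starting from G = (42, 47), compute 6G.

Double-and-add on 6 = (110)₂. Start with G = (42, 47) for the leading 1-bit.
double: tangent at (42, 47): λ = (3·42² + 51)/(2·47) ≡ 36/33. 33⁻¹ ≡ 37 (mod 61), so λ ≡ 36·37 ≡ 51.
  x = λ² - 42 - 42 = 2601 - 84 ≡ 16; y = λ·(42 - 16) - 47 ≡ 59. → (16, 59)
add G: (16, 59) + (42, 47). λ = (47 - 59)/(42 - 16) ≡ 49/26 mod 61. 26⁻¹ ≡ 54 (mod 61), so λ ≡ 23.
  x = λ² - 16 - 42 = 529 - 58 ≡ 44; y = λ·(16 - 44) - 59 ≡ 29. → (44, 29)
double: tangent at (44, 29): λ = (3·44² + 51)/(2·29) ≡ 3/58. 58⁻¹ ≡ 20 (mod 61), so λ ≡ 3·20 ≡ 60.
  x = λ² - 44 - 44 = 3600 - 88 ≡ 35; y = λ·(44 - 35) - 29 ≡ 23. → (35, 23)

(35, 23)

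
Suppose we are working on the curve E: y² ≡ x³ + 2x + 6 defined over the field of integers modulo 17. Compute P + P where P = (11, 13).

tangent at (11, 13): λ = (3·11² + 2)/(2·13) ≡ 8/9. 9⁻¹ ≡ 2 (mod 17), so λ ≡ 8·2 ≡ 16.
  x = λ² - 11 - 11 = 256 - 22 ≡ 13; y = λ·(11 - 13) - 13 ≡ 6. → (13, 6)

(13, 6)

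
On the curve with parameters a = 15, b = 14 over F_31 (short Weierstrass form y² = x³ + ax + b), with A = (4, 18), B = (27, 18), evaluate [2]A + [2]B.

First 2A:
Repeated addition: build up to 2A.
2A: tangent at (4, 18): λ = (3·4² + 15)/(2·18) ≡ 1/5. 5⁻¹ ≡ 25 (mod 31) since 5·25 = 125 ≡ 1, so λ ≡ 1·25 ≡ 25.
  x = λ² - 4 - 4 = 625 - 8 ≡ 28; y = λ·(4 - 28) - 18 ≡ 2. → (28, 2)
2A = (28, 2).
Next 2B:
Repeated addition: build up to 2B.
2B: tangent at (27, 18): λ = (3·27² + 15)/(2·18) ≡ 1/5. 5⁻¹ ≡ 25 (mod 31), so λ ≡ 1·25 ≡ 25.
  x = λ² - 27 - 27 = 625 - 54 ≡ 13; y = λ·(27 - 13) - 18 ≡ 22. → (13, 22)
2B = (13, 22).
Finally 2A + 2B:
(28, 2) + (13, 22). λ = (22 - 2)/(13 - 28) ≡ 20/16 mod 31. 16⁻¹ ≡ 2 (mod 31), so λ ≡ 9.
  x = λ² - 28 - 13 = 81 - 41 ≡ 9; y = λ·(28 - 9) - 2 ≡ 14. → (9, 14)

(9, 14)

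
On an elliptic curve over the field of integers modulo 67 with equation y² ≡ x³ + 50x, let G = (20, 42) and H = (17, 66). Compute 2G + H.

(36, 22)

First 2G:
Repeated addition: build up to 2G.
2G: tangent at (20, 42): λ = (3·20² + 50)/(2·42) ≡ 44/17. 17⁻¹ ≡ 4 (mod 67) since 17·4 = 68 ≡ 1, so λ ≡ 44·4 ≡ 42.
  x = λ² - 20 - 20 = 1764 - 40 ≡ 49; y = λ·(20 - 49) - 42 ≡ 13. → (49, 13)
2G = (49, 13).
Finally 2G + H:
(49, 13) + (17, 66). λ = (66 - 13)/(17 - 49) ≡ 53/35 mod 67. 35⁻¹ ≡ 23 (mod 67) since 35·23 = 805 ≡ 1, so λ ≡ 13.
  x = λ² - 49 - 17 = 169 - 66 ≡ 36; y = λ·(49 - 36) - 13 ≡ 22. → (36, 22)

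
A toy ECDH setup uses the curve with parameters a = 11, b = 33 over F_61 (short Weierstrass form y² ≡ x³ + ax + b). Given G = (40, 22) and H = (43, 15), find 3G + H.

First 3G:
Repeated addition: build up to 3G.
2G: tangent at (40, 22): λ = (3·40² + 11)/(2·22) ≡ 53/44. 44⁻¹ ≡ 43 (mod 61) since 44·43 = 1892 ≡ 1, so λ ≡ 53·43 ≡ 22.
  x = λ² - 40 - 40 = 484 - 80 ≡ 38; y = λ·(40 - 38) - 22 ≡ 22. → (38, 22)
3G: (38, 22) + (40, 22). λ = (22 - 22)/(40 - 38) ≡ 0/2 mod 61. 2⁻¹ ≡ 31 (mod 61) since 2·31 = 62 ≡ 1, so λ ≡ 0.
  x = λ² - 38 - 40 = 0 - 78 ≡ 44; y = λ·(38 - 44) - 22 ≡ 39. → (44, 39)
3G = (44, 39).
Finally 3G + H:
(44, 39) + (43, 15). λ = (15 - 39)/(43 - 44) ≡ 37/60 mod 61. 60⁻¹ ≡ 60 (mod 61), so λ ≡ 24.
  x = λ² - 44 - 43 = 576 - 87 ≡ 1; y = λ·(44 - 1) - 39 ≡ 17. → (1, 17)

(1, 17)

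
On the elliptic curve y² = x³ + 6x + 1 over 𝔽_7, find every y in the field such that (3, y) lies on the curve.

2, 5

x³ + 6x + 1 = 46 ≡ 4 (mod 7).
Square roots of 4 mod 7: 2 and 5 (since 2² = 4 ≡ 4).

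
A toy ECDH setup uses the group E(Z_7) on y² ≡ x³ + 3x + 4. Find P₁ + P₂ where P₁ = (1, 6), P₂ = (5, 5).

(5, 2)

(1, 6) + (5, 5). λ = (5 - 6)/(5 - 1) ≡ 6/4 mod 7. 4⁻¹ ≡ 2 (mod 7), so λ ≡ 5.
  x = λ² - 1 - 5 = 25 - 6 ≡ 5; y = λ·(1 - 5) - 6 ≡ 2. → (5, 2)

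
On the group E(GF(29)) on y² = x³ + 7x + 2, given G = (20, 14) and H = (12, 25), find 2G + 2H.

(13, 12)

First 2G:
Repeated addition: build up to 2G.
2G: tangent at (20, 14): λ = (3·20² + 7)/(2·14) ≡ 18/28. 28⁻¹ ≡ 28 (mod 29), so λ ≡ 18·28 ≡ 11.
  x = λ² - 20 - 20 = 121 - 40 ≡ 23; y = λ·(20 - 23) - 14 ≡ 11. → (23, 11)
2G = (23, 11).
Next 2H:
Repeated addition: build up to 2H.
2H: tangent at (12, 25): λ = (3·12² + 7)/(2·25) ≡ 4/21. 21⁻¹ ≡ 18 (mod 29), so λ ≡ 4·18 ≡ 14.
  x = λ² - 12 - 12 = 196 - 24 ≡ 27; y = λ·(12 - 27) - 25 ≡ 26. → (27, 26)
2H = (27, 26).
Finally 2G + 2H:
(23, 11) + (27, 26). λ = (26 - 11)/(27 - 23) ≡ 15/4 mod 29. 4⁻¹ ≡ 22 (mod 29), so λ ≡ 11.
  x = λ² - 23 - 27 = 121 - 50 ≡ 13; y = λ·(23 - 13) - 11 ≡ 12. → (13, 12)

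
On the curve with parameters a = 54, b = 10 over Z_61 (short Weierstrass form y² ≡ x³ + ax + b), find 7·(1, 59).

Write P = (1, 59).
Double-and-add on 7 = (111)₂. Start with P = (1, 59) for the leading 1-bit.
double: tangent at (1, 59): λ = (3·1² + 54)/(2·59) ≡ 57/57. 57⁻¹ ≡ 15 (mod 61) since 57·15 = 855 ≡ 1, so λ ≡ 57·15 ≡ 1.
  x = λ² - 1 - 1 = 1 - 2 ≡ 60; y = λ·(1 - 60) - 59 ≡ 4. → (60, 4)
add P: (60, 4) + (1, 59). λ = (59 - 4)/(1 - 60) ≡ 55/2 mod 61. 2⁻¹ ≡ 31 (mod 61), so λ ≡ 58.
  x = λ² - 60 - 1 = 3364 - 61 ≡ 9; y = λ·(60 - 9) - 4 ≡ 26. → (9, 26)
double: tangent at (9, 26): λ = (3·9² + 54)/(2·26) ≡ 53/52. 52⁻¹ ≡ 27 (mod 61) since 52·27 = 1404 ≡ 1, so λ ≡ 53·27 ≡ 28.
  x = λ² - 9 - 9 = 784 - 18 ≡ 34; y = λ·(9 - 34) - 26 ≡ 6. → (34, 6)
add P: (34, 6) + (1, 59). λ = (59 - 6)/(1 - 34) ≡ 53/28 mod 61. 28⁻¹ ≡ 24 (mod 61), so λ ≡ 52.
  x = λ² - 34 - 1 = 2704 - 35 ≡ 46; y = λ·(34 - 46) - 6 ≡ 41. → (46, 41)

(46, 41)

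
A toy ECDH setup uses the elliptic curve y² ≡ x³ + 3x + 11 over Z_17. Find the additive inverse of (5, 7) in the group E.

(5, 10)

-(5, 7) = (5, -7 mod 17) = (5, 10).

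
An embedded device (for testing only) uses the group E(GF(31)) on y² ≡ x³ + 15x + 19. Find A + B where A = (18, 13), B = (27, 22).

(18, 18)

(18, 13) + (27, 22). λ = (22 - 13)/(27 - 18) ≡ 9/9 mod 31. 9⁻¹ ≡ 7 (mod 31) since 9·7 = 63 ≡ 1, so λ ≡ 1.
  x = λ² - 18 - 27 = 1 - 45 ≡ 18; y = λ·(18 - 18) - 13 ≡ 18. → (18, 18)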